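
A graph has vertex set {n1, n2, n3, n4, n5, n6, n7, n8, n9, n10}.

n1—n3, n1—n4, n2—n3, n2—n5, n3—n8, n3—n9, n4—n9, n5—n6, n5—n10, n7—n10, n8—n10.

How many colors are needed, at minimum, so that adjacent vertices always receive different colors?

The cycle n2-n5-n10-n8-n3-n2 has odd length 5, so it cannot be 2-colored; at least 3 colors are needed.
One proper 3-coloring: n1=2, n2=3, n3=1, n4=1, n5=2, n6=1, n7=2, n8=2, n9=2, n10=1. No two adjacent vertices share a color.

3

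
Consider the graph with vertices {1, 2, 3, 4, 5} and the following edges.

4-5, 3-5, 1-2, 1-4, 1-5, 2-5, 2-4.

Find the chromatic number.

4

1, 2, 4, 5 are mutually adjacent (a clique of size 4), so at least 4 colors are needed.
A valid assignment using 4 colors: 1=green, 2=yellow, 3=blue, 4=blue, 5=red. No two adjacent vertices share a color.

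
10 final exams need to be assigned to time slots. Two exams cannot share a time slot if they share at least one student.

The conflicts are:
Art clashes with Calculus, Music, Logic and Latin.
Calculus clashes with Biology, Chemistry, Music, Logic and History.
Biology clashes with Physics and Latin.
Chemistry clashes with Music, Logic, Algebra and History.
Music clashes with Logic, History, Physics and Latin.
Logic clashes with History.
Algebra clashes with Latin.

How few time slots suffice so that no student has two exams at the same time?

Calculus, Chemistry, Music, Logic, History are mutually in conflict, so at least 5 time slots are needed.
5 time slots suffice: time slot 1 → {Biology, Music, Algebra}; time slot 2 → {Calculus, Physics, Latin}; time slot 3 → {Art, Chemistry}; time slot 4 → {Logic}; time slot 5 → {History}. Each listed conflict is separated.

5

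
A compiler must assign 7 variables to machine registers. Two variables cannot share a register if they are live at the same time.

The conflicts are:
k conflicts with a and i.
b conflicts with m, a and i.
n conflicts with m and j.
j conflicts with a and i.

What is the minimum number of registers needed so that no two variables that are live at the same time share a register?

The cycle m-b-i-j-n-m has odd length 5, so it cannot be 2-colored; at least 3 registers are needed.
3 registers suffice: register 1 → {n, a, i}; register 2 → {k, b, j}; register 3 → {m}. Each listed conflict is separated.

3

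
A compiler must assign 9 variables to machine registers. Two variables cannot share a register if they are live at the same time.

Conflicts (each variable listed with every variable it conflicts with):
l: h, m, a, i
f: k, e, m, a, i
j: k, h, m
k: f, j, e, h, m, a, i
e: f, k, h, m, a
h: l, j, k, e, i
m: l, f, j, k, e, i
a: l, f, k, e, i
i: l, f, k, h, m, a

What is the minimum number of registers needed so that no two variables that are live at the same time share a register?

f, k, m, i are mutually in conflict, so at least 4 registers are needed.
A valid assignment using 4 registers: l=1, f=4, j=3, k=1, e=3, h=2, m=2, a=2, i=3. No two conflicting variables share a register.

4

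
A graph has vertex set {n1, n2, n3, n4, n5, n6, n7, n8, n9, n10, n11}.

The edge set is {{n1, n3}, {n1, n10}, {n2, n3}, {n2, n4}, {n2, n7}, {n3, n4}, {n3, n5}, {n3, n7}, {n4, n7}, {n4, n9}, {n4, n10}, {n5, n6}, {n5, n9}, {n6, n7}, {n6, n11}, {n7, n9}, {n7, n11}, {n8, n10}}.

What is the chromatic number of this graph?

4

n2, n3, n4, n7 are pairwise adjacent (a clique of size 4), so at least 4 colors are needed.
4 colors suffice: color 1 → {n5, n7, n10}; color 2 → {n3, n6, n8, n9}; color 3 → {n1, n4, n11}; color 4 → {n2}. Each edge has distinct colors on its endpoints.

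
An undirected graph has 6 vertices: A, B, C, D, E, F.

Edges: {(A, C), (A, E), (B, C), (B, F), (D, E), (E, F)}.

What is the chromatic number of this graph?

The cycle E-F-B-C-A-E has odd length 5, so it cannot be 2-colored; at least 3 colors are needed.
One proper 3-coloring: A=2, B=1, C=3, D=2, E=1, F=2. No two adjacent vertices share a color.

3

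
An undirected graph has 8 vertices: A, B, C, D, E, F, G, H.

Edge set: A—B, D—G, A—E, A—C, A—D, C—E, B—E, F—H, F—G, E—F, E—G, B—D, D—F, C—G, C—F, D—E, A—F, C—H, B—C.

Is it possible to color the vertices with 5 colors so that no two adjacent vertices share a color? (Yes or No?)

Yes

The chromatic number is 4. D, E, F, G are pairwise adjacent (a clique of size 4), so at least 4 colors are needed.
4 colors suffice: color red → {B, F}; color blue → {E, H}; color green → {C, D}; color yellow → {A, G}.
Since 5 ≥ 4, a proper 5-coloring certainly exists.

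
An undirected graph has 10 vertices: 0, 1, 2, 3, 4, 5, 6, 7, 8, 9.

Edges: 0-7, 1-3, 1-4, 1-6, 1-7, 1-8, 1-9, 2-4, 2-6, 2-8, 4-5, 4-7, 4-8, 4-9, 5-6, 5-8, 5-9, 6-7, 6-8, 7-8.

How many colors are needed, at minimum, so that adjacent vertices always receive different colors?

1, 4, 7, 8 are pairwise adjacent (a clique of size 4), so at least 4 colors are needed.
4 colors suffice: color a → {0, 1, 2, 5}; color b → {3, 8, 9}; color c → {4, 6}; color d → {7}. No two adjacent vertices share a color.

4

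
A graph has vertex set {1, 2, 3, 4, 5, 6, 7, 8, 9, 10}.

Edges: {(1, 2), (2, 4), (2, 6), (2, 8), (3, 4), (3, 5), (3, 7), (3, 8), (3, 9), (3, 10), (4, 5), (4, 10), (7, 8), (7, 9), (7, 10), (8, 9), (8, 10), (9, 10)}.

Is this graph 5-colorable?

Yes

The chromatic number is 5. 3, 7, 8, 9, 10 are pairwise adjacent (a clique of size 5), so at least 5 colors are needed.
5 colors suffice: color a → {2, 3}; color b → {1, 5, 6, 10}; color c → {4, 8}; color d → {7}; color e → {9}.
That is already a proper 5-coloring.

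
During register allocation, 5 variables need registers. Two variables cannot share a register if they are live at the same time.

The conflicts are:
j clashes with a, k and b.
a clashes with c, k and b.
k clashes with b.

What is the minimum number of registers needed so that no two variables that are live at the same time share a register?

j, a, k, b pairwise conflict, so at least 4 registers are needed.
4 registers suffice: register 1 → {a}; register 2 → {c, b}; register 3 → {k}; register 4 → {j}. No two conflicting variables share a register.

4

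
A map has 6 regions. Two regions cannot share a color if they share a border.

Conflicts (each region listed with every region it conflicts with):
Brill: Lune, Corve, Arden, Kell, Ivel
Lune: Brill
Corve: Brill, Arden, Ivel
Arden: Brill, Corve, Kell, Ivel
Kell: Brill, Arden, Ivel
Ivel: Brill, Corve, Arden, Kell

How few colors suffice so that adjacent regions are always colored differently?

Brill, Corve, Arden, Ivel pairwise conflict, so at least 4 colors are needed.
4 colors suffice: color 1 → {Brill}; color 2 → {Lune, Ivel}; color 3 → {Arden}; color 4 → {Corve, Kell}. Every pair that conflicts lands in different colors.

4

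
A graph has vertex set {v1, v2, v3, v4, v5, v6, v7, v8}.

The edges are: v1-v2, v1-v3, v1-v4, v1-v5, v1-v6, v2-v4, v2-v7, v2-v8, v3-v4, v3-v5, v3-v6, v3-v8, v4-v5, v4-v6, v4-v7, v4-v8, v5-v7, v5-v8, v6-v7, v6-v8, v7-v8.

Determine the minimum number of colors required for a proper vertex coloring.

v4, v6, v7, v8 form a clique, so at least 4 colors are needed.
4 colors suffice: v1=B, v2=Y, v3=G, v4=R, v5=Y, v6=Y, v7=G, v8=B. Each edge has distinct colors on its endpoints.

4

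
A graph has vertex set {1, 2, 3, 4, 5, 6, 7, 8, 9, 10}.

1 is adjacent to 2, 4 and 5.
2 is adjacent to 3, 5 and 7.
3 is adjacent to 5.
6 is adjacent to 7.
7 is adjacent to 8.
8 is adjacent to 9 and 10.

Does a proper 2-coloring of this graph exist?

No

1, 2, 5 are pairwise adjacent, so at least 3 colors are needed.
So 2 colors are not enough.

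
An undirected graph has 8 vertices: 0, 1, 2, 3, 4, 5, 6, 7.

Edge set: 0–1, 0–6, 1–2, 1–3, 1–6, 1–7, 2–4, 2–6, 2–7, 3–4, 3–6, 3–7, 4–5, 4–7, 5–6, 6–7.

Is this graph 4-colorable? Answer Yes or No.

The chromatic number is 4. 1, 2, 6, 7 are mutually adjacent (a clique of size 4), so at least 4 colors are needed.
4 colors suffice: 0=b, 1=c, 2=d, 3=d, 4=a, 5=b, 6=a, 7=b.
That is already a proper 4-coloring.

Yes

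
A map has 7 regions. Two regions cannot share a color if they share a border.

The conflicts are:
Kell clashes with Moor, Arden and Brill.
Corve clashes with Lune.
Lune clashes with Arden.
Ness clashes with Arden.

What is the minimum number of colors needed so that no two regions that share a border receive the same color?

2

Corve and Lune conflict, so at least 2 colors are needed.
2 colors suffice: color 1 → {Corve, Moor, Arden, Brill}; color 2 → {Kell, Lune, Ness}. Each listed conflict is separated.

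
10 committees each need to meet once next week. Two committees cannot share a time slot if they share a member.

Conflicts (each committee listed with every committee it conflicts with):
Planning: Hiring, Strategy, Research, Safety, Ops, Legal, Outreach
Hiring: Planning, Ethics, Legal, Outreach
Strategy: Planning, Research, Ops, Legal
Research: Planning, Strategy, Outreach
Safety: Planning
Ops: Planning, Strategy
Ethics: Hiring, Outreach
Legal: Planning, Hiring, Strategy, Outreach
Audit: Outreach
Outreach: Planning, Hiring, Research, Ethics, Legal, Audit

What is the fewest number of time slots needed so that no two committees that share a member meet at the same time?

Planning, Hiring, Legal, Outreach all conflict with each other, so at least 4 time slots are needed.
4 time slots suffice: time slot 1 → {Planning, Ethics, Audit}; time slot 2 → {Strategy, Safety, Outreach}; time slot 3 → {Hiring, Research, Ops}; time slot 4 → {Legal}. Every pair that conflicts lands in different time slots.

4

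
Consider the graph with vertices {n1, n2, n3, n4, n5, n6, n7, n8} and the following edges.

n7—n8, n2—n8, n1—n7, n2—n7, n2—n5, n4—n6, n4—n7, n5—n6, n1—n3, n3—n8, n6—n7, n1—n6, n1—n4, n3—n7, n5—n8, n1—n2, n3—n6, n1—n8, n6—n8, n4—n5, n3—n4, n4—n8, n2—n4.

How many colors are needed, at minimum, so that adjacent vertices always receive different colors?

n1, n3, n4, n6, n7, n8 form a clique, so at least 6 colors are needed.
6 colors suffice: color 1 → {n8}; color 2 → {n4}; color 3 → {n1, n5}; color 4 → {n7}; color 5 → {n2, n6}; color 6 → {n3}. No two adjacent vertices share a color.

6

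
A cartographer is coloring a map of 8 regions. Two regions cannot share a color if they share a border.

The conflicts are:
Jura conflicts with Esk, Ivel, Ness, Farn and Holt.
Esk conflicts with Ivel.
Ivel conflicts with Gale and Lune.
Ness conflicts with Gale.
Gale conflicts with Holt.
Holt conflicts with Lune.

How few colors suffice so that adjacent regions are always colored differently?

Jura, Esk, Ivel pairwise conflict, so at least 3 colors are needed.
One proper 3-coloring: Jura=1, Esk=3, Ivel=2, Ness=2, Gale=1, Farn=2, Holt=2, Lune=1. Each listed conflict is separated.

3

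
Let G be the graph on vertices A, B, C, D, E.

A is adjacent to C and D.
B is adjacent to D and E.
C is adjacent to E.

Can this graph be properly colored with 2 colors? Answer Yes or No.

No

The cycle D-A-C-E-B-D has odd length 5, so it cannot be 2-colored; at least 3 colors are needed.
So 2 colors are not enough.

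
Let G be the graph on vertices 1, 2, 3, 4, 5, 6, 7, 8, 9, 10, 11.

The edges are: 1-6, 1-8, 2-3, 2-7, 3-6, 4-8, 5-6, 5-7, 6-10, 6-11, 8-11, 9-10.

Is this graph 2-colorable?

No

The cycle 2-3-6-5-7-2 has odd length 5, so it cannot be 2-colored; at least 3 colors are needed.
So 2 colors are not enough.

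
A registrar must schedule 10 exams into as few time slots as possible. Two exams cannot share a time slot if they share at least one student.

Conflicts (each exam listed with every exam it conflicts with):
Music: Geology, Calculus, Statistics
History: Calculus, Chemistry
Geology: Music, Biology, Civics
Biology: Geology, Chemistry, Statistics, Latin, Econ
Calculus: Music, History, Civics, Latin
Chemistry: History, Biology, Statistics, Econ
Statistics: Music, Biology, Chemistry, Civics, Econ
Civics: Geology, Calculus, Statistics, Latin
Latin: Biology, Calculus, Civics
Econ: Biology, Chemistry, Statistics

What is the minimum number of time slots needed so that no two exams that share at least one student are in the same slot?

Biology, Chemistry, Statistics, Econ pairwise conflict, so at least 4 time slots are needed.
4 time slots suffice: time slot 1 → {Music, History, Biology, Civics}; time slot 2 → {Geology, Calculus, Statistics}; time slot 3 → {Chemistry, Latin}; time slot 4 → {Econ}. Every pair that conflicts lands in different time slots.

4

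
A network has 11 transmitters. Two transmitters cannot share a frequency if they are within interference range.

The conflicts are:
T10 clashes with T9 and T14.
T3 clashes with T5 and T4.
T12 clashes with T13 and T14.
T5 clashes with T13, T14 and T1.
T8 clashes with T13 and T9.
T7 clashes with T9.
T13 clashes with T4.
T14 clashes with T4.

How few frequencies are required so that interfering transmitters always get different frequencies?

T12 and T14 conflict, so at least 2 frequencies are needed.
A valid assignment using 2 frequencies: T10=2, T3=1, T12=2, T5=2, T8=2, T7=2, T13=1, T9=1, T14=1, T1=1, T4=2. Every pair that conflicts lands in different frequencies.

2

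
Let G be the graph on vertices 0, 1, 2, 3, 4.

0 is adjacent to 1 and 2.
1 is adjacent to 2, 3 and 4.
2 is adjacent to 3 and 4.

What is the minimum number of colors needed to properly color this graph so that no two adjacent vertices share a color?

3

1, 2, 4 form a triangle, so at least 3 colors are needed.
3 colors suffice: 0=green, 1=red, 2=blue, 3=green, 4=green. Each edge has distinct colors on its endpoints.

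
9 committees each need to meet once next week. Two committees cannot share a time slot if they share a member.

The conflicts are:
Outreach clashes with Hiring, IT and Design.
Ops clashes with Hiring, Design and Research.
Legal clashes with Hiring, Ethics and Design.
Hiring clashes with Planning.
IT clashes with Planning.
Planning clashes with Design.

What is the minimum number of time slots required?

Legal and Ethics conflict, so at least 2 time slots are needed.
2 time slots suffice: Outreach=2, Ops=2, Legal=2, Hiring=1, IT=1, Ethics=1, Planning=2, Design=1, Research=1. Every pair that conflicts lands in different time slots.

2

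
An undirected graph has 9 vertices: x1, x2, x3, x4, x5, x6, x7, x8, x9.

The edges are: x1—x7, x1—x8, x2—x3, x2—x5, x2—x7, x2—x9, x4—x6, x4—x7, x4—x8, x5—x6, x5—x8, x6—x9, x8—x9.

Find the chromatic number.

3

The cycle x2-x7-x1-x8-x5-x2 has odd length 5, so it cannot be 2-colored; at least 3 colors are needed.
3 colors suffice: color 1 → {x2, x6, x8}; color 2 → {x1, x3, x4, x5, x9}; color 3 → {x7}. Each edge has distinct colors on its endpoints.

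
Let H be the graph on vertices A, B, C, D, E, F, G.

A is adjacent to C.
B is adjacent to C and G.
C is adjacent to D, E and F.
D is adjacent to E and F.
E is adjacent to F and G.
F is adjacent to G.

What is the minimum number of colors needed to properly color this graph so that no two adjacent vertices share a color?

C, D, E, F are mutually adjacent (a clique of size 4), so at least 4 colors are needed.
4 colors suffice: color 1 → {C, G}; color 2 → {A, B, E}; color 3 → {F}; color 4 → {D}. Each edge has distinct colors on its endpoints.

4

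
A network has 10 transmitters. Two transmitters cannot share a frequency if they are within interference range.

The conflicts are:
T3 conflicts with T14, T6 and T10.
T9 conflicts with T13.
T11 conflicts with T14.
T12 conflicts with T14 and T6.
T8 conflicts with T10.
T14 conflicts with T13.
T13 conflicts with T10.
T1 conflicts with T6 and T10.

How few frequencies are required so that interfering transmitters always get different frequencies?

T1 and T10 conflict, so at least 2 frequencies are needed.
A valid assignment using 2 frequencies: T3=2, T9=1, T11=2, T12=2, T8=2, T14=1, T13=2, T1=2, T6=1, T10=1. No two conflicting transmitters share a frequency.

2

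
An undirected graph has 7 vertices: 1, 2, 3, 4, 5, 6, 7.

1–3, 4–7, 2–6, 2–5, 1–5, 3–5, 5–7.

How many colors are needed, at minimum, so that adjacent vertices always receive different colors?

1, 3, 5 are mutually adjacent, so at least 3 colors are needed.
3 colors suffice: color red → {4, 5, 6}; color blue → {2, 3, 7}; color green → {1}. Each edge has distinct colors on its endpoints.

3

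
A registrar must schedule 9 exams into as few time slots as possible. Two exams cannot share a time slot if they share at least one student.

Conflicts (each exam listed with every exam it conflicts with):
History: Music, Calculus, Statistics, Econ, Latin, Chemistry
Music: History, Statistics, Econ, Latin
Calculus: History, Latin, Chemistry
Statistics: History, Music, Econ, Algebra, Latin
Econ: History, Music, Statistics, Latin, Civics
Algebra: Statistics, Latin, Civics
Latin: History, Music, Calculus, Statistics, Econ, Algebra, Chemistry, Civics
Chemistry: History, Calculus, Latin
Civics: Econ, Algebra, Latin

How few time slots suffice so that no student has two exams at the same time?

5

History, Music, Statistics, Econ, Latin pairwise conflict, so at least 5 time slots are needed.
5 time slots suffice: time slot 1 → {Latin}; time slot 2 → {History, Algebra}; time slot 3 → {Statistics, Chemistry, Civics}; time slot 4 → {Calculus, Econ}; time slot 5 → {Music}. Each listed conflict is separated.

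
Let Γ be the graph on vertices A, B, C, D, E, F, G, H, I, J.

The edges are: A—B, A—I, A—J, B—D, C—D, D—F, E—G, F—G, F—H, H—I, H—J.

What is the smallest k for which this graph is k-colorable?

F and H are adjacent, so at least 2 colors are needed.
One proper 2-coloring: A=blue, B=red, C=red, D=blue, E=red, F=red, G=blue, H=blue, I=red, J=red. Each edge has distinct colors on its endpoints.

2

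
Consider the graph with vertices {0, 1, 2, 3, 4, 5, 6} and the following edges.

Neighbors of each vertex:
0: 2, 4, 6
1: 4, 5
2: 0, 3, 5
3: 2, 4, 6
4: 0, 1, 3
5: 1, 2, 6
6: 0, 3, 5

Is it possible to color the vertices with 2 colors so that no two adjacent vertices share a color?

No

The cycle 1-4-0-2-5-1 has odd length 5, so it cannot be 2-colored; at least 3 colors are needed.
So 2 colors are not enough.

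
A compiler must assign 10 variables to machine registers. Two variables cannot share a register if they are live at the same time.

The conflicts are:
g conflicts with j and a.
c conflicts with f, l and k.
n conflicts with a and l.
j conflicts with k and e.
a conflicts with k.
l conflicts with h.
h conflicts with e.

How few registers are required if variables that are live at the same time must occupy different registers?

The cycle a-k-c-l-n-a has odd length 5, so it cannot be 2-colored; at least 3 registers are needed.
A valid assignment using 3 registers: g=2, c=1, f=2, n=3, j=1, a=1, l=2, h=1, k=2, e=2. Each listed conflict is separated.

3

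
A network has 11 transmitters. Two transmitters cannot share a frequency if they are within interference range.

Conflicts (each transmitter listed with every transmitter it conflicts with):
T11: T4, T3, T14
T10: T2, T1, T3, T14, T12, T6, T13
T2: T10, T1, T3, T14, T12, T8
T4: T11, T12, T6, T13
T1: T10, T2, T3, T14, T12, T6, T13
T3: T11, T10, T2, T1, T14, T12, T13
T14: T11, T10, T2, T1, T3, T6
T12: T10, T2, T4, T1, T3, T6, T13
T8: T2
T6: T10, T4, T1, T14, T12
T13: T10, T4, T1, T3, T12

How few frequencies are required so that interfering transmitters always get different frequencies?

5

T10, T2, T1, T3, T14 all conflict with each other, so at least 5 frequencies are needed.
5 frequencies suffice: frequency 1 → {T4, T1, T8}; frequency 2 → {T3, T6}; frequency 3 → {T11, T10}; frequency 4 → {T14, T12}; frequency 5 → {T2, T13}. Each listed conflict is separated.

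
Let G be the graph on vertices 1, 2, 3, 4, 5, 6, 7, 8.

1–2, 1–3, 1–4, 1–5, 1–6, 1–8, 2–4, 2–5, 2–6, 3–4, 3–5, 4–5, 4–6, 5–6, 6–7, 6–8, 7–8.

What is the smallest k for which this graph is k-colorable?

5

1, 2, 4, 5, 6 are mutually adjacent (a clique of size 5), so at least 5 colors are needed.
One proper 5-coloring: 1=b, 2=e, 3=a, 4=c, 5=d, 6=a, 7=b, 8=c. Each edge has distinct colors on its endpoints.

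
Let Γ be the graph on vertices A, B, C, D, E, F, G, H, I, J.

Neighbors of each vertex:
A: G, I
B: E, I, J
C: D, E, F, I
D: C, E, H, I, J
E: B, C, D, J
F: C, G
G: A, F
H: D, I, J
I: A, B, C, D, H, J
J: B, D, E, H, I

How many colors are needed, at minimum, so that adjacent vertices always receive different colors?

D, H, I, J are mutually adjacent (a clique of size 4), so at least 4 colors are needed.
A valid assignment using 4 colors: A=2, B=3, C=2, D=3, E=1, F=3, G=1, H=4, I=1, J=2. No two adjacent vertices share a color.

4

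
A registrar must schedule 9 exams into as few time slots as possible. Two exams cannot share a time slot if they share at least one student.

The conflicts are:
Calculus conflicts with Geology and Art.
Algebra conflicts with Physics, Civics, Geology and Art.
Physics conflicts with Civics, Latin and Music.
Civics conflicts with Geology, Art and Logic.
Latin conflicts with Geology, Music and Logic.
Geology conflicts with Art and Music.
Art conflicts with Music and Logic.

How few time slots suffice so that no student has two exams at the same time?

4

Algebra, Civics, Geology, Art all conflict with each other, so at least 4 time slots are needed.
4 time slots suffice: time slot 1 → {Physics, Art}; time slot 2 → {Geology, Logic}; time slot 3 → {Calculus, Civics, Music}; time slot 4 → {Algebra, Latin}. Each listed conflict is separated.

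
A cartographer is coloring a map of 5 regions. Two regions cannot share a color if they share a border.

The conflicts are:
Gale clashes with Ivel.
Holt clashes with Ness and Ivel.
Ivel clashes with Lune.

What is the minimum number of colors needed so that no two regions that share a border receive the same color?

Ivel and Lune conflict, so at least 2 colors are needed.
2 colors suffice: color 1 → {Ness, Ivel}; color 2 → {Gale, Holt, Lune}. Every pair that conflicts lands in different colors.

2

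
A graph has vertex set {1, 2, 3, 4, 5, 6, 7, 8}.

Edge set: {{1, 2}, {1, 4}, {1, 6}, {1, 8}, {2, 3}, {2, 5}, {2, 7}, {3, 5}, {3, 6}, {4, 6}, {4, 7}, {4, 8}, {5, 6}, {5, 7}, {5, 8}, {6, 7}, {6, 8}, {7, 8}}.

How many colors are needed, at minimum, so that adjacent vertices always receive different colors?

5, 6, 7, 8 are pairwise adjacent (a clique of size 4), so at least 4 colors are needed.
One proper 4-coloring: 1=yellow, 2=red, 3=blue, 4=green, 5=green, 6=red, 7=yellow, 8=blue. Each edge has distinct colors on its endpoints.

4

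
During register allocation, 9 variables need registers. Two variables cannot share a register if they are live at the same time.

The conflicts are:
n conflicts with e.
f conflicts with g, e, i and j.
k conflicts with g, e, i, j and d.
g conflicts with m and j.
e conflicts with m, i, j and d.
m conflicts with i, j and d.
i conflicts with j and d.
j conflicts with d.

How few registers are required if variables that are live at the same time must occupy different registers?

5

k, e, i, j, d all conflict with each other, so at least 5 registers are needed.
A valid assignment using 5 registers: n=1, f=4, k=4, g=2, e=2, m=4, i=3, j=1, d=5. No two conflicting variables share a register.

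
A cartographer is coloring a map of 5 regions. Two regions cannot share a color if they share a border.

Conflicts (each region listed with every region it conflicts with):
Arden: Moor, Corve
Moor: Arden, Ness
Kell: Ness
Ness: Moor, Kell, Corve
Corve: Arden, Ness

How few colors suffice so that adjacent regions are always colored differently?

Kell and Ness conflict, so at least 2 colors are needed.
A valid assignment using 2 colors: Arden=1, Moor=2, Kell=2, Ness=1, Corve=2. No two conflicting regions share a color.

2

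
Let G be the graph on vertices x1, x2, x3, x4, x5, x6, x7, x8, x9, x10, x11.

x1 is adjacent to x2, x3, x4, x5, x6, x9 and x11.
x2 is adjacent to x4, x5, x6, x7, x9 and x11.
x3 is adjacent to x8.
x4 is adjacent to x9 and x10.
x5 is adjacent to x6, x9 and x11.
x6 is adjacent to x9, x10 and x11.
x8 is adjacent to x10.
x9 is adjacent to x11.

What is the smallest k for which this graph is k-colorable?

x1, x2, x5, x6, x9, x11 are pairwise adjacent (a clique of size 6), so at least 6 colors are needed.
6 colors suffice: color 1 → {x2, x3, x10}; color 2 → {x1, x7, x8}; color 3 → {x9}; color 4 → {x4, x6}; color 5 → {x5}; color 6 → {x11}. No two adjacent vertices share a color.

6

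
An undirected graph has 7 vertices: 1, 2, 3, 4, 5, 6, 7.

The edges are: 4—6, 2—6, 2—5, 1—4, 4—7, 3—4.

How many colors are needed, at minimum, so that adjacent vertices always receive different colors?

2 and 6 are adjacent, so at least 2 colors are needed.
2 colors suffice: color red → {2, 4}; color blue → {1, 3, 5, 6, 7}. Every edge joins two different colors.

2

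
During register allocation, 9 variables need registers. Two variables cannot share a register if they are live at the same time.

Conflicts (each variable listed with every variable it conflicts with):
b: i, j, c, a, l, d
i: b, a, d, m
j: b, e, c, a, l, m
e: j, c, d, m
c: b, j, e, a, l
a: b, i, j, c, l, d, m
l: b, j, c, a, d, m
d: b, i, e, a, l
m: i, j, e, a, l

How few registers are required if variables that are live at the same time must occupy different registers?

b, j, c, a, l all conflict with each other, so at least 5 registers are needed.
5 registers suffice: b=3, i=2, j=4, e=1, c=5, a=1, l=2, d=4, m=3. Every pair that conflicts lands in different registers.

5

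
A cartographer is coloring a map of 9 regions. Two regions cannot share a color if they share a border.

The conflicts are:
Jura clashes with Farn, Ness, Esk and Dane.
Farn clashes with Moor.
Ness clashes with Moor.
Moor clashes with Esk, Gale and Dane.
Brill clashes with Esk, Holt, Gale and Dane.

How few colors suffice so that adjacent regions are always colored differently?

Ness and Moor conflict, so at least 2 colors are needed.
2 colors suffice: color 1 → {Jura, Moor, Brill}; color 2 → {Farn, Ness, Esk, Holt, Gale, Dane}. No two conflicting regions share a color.

2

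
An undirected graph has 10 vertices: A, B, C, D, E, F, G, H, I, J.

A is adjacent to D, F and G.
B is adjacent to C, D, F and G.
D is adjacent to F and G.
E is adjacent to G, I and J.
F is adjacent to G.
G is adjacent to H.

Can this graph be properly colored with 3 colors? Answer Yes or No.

No

B, D, F, G are pairwise adjacent (a clique of size 4), so at least 4 colors are needed.
So 3 colors are not enough.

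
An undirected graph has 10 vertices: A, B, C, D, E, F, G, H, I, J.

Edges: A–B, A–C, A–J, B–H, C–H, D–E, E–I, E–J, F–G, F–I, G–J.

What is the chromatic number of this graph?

The cycle J-E-I-F-G-J has odd length 5, so it cannot be 2-colored; at least 3 colors are needed.
A valid assignment using 3 colors: A=1, B=2, C=2, D=2, E=1, F=3, G=1, H=1, I=2, J=2. Every edge joins two different colors.

3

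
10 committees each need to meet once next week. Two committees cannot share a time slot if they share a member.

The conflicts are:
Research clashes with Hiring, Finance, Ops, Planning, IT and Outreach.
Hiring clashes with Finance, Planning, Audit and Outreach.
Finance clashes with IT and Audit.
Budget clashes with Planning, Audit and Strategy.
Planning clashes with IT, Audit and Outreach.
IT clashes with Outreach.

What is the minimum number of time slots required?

Research, Hiring, Planning, Outreach pairwise conflict, so at least 4 time slots are needed.
4 time slots suffice: time slot 1 → {Finance, Ops, Planning, Strategy}; time slot 2 → {Research, Audit}; time slot 3 → {Hiring, Budget, IT}; time slot 4 → {Outreach}. Each listed conflict is separated.

4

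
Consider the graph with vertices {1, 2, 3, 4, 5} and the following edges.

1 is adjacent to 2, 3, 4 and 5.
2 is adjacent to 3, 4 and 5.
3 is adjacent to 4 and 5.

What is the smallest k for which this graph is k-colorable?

4

1, 2, 3, 5 are pairwise adjacent (a clique of size 4), so at least 4 colors are needed.
4 colors suffice: color red → {1}; color blue → {3}; color green → {2}; color yellow → {4, 5}. Each edge has distinct colors on its endpoints.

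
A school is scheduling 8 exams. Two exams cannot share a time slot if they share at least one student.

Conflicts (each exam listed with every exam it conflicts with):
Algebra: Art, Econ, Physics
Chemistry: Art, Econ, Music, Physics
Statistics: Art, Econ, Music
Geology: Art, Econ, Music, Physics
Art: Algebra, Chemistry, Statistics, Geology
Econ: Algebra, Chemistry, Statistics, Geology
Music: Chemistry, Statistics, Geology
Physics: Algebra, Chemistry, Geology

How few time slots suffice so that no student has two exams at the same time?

Statistics and Econ conflict, so at least 2 time slots are needed.
A valid assignment using 2 time slots: Algebra=2, Chemistry=2, Statistics=2, Geology=2, Art=1, Econ=1, Music=1, Physics=1. No two conflicting exams share a time slot.

2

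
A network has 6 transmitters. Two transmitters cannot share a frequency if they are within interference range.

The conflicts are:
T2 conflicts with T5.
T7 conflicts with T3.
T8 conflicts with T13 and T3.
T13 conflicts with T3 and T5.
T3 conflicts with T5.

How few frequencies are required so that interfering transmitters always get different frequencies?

T8, T13, T3 are mutually in conflict, so at least 3 frequencies are needed.
A valid assignment using 3 frequencies: T2=1, T7=2, T8=2, T13=3, T3=1, T5=2. No two conflicting transmitters share a frequency.

3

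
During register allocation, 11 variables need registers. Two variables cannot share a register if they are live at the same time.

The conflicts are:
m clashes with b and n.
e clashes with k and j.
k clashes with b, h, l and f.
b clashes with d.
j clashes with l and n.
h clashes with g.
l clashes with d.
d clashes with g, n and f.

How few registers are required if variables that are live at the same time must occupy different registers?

The cycle g-d-l-k-h-g has odd length 5, so it cannot be 2-colored; at least 3 registers are needed.
Using 3 registers: m=1, e=2, k=1, b=2, j=1, h=2, l=2, d=1, g=3, n=2, f=2. Every pair that conflicts lands in different registers.

3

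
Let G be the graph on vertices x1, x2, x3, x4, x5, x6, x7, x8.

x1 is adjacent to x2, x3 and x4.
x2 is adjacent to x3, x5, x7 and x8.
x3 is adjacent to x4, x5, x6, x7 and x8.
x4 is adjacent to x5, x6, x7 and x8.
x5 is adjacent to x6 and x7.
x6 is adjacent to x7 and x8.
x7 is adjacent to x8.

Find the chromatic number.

x3, x4, x5, x6, x7 are pairwise adjacent (a clique of size 5), so at least 5 colors are needed.
5 colors suffice: color 1 → {x3}; color 2 → {x2, x4}; color 3 → {x1, x7}; color 4 → {x6}; color 5 → {x5, x8}. No two adjacent vertices share a color.

5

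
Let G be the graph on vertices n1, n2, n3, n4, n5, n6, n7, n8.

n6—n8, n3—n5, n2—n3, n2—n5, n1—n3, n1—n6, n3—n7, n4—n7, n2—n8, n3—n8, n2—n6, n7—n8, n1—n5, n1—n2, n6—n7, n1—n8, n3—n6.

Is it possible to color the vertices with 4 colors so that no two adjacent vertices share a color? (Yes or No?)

n1, n2, n3, n6, n8 are pairwise adjacent (a clique of size 5), so at least 5 colors are needed.
So 4 colors are not enough.

No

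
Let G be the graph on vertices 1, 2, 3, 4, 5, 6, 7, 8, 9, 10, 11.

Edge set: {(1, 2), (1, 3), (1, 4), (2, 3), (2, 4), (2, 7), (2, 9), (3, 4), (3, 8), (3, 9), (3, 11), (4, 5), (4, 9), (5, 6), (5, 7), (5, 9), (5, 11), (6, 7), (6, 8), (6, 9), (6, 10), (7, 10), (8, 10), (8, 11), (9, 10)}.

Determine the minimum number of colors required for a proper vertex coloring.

1, 2, 3, 4 are pairwise adjacent (a clique of size 4), so at least 4 colors are needed.
4 colors suffice: color a → {3, 6}; color b → {1, 7, 8, 9}; color c → {4, 10, 11}; color d → {2, 5}. Each edge has distinct colors on its endpoints.

4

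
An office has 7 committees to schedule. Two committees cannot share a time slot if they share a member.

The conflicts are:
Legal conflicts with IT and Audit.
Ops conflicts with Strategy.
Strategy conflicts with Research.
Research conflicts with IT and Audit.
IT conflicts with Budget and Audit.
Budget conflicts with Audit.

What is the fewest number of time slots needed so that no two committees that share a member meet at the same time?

3

IT, Budget, Audit are mutually in conflict, so at least 3 time slots are needed.
3 time slots suffice: time slot 1 → {Strategy, Audit}; time slot 2 → {Ops, IT}; time slot 3 → {Legal, Research, Budget}. No two conflicting committees share a time slot.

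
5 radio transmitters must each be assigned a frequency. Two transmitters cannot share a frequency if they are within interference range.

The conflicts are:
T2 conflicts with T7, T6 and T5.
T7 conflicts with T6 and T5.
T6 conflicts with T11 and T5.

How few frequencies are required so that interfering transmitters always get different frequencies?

4

T2, T7, T6, T5 all conflict with each other, so at least 4 frequencies are needed.
4 frequencies suffice: frequency 1 → {T6}; frequency 2 → {T7, T11}; frequency 3 → {T5}; frequency 4 → {T2}. Every pair that conflicts lands in different frequencies.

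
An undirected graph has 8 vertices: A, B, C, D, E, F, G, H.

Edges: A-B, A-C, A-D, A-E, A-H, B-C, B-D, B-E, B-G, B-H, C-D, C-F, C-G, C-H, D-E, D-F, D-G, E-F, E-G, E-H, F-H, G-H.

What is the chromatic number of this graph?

A, B, C, H are pairwise adjacent (a clique of size 4), so at least 4 colors are needed.
One proper 4-coloring: A=4, B=3, C=2, D=1, E=2, F=3, G=4, H=1. No two adjacent vertices share a color.

4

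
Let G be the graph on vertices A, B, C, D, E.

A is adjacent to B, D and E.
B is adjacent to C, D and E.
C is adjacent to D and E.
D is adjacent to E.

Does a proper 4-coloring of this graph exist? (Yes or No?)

Yes

The chromatic number is 4. A, B, D, E are mutually adjacent (a clique of size 4), so at least 4 colors are needed.
One proper 4-coloring: A=4, B=1, C=4, D=2, E=3.
That is already a proper 4-coloring.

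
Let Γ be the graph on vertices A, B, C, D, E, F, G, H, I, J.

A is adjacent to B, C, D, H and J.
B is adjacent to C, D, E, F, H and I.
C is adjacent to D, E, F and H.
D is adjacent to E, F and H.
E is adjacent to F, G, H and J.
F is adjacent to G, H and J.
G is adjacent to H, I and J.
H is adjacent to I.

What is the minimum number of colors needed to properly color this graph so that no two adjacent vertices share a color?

6

B, C, D, E, F, H are mutually adjacent (a clique of size 6), so at least 6 colors are needed.
One proper 6-coloring: A=2, B=3, C=5, D=6, E=2, F=4, G=3, H=1, I=2, J=1. Every edge joins two different colors.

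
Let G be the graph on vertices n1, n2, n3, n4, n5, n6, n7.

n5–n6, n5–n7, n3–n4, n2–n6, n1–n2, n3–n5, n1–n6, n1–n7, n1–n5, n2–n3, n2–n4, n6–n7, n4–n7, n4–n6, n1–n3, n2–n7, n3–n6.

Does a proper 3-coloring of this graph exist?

No

n2, n3, n4, n6 form a clique, so at least 4 colors are needed.
So 3 colors are not enough.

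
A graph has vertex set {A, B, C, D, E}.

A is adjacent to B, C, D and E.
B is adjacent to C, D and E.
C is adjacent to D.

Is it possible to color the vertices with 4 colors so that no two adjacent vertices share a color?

Yes

The chromatic number is 4. A, B, C, D form a clique, so at least 4 colors are needed.
4 colors suffice: A=1, B=2, C=3, D=4, E=3.
That is already a proper 4-coloring.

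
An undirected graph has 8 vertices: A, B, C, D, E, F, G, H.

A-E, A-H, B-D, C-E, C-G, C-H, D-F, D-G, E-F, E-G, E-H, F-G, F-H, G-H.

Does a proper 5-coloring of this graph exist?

The chromatic number is 4. C, E, G, H are mutually adjacent (a clique of size 4), so at least 4 colors are needed.
4 colors suffice: A=3, B=2, C=4, D=1, E=1, F=4, G=3, H=2.
Since 5 ≥ 4, a proper 5-coloring certainly exists.

Yes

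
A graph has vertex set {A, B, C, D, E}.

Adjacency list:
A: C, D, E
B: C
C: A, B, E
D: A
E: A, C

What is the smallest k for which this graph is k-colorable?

3

A, C, E are mutually adjacent, so at least 3 colors are needed.
3 colors suffice: A=red, B=red, C=blue, D=blue, E=green. Each edge has distinct colors on its endpoints.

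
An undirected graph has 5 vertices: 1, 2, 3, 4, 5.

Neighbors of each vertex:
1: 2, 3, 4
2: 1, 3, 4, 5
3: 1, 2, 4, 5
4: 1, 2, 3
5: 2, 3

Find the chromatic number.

1, 2, 3, 4 are pairwise adjacent (a clique of size 4), so at least 4 colors are needed.
One proper 4-coloring: 1=c, 2=a, 3=b, 4=d, 5=c. No two adjacent vertices share a color.

4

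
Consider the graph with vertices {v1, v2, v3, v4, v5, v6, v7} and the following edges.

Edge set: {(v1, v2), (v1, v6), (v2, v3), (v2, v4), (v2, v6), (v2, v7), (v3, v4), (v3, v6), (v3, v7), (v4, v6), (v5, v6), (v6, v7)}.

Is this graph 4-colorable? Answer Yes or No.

The chromatic number is 4. v2, v3, v6, v7 form a clique, so at least 4 colors are needed.
A valid assignment using 4 colors: v1=3, v2=2, v3=3, v4=4, v5=2, v6=1, v7=4.
That is already a proper 4-coloring.

Yes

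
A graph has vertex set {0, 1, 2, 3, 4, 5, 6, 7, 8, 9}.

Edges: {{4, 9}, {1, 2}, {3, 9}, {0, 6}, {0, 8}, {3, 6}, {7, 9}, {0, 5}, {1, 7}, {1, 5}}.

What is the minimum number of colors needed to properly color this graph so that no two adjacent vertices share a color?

3

The cycle 0-6-3-9-7-1-5-0 has odd length 7, so it cannot be 2-colored; at least 3 colors are needed.
3 colors suffice: 0=red, 1=red, 2=blue, 3=green, 4=blue, 5=blue, 6=blue, 7=blue, 8=blue, 9=red. Every edge joins two different colors.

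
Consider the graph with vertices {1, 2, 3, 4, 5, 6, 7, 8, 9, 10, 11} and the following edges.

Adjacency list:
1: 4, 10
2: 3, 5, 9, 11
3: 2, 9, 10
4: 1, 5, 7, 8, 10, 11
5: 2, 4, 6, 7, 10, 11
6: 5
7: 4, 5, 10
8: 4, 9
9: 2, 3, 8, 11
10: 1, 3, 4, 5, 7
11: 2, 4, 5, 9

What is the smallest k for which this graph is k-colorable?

4

4, 5, 7, 10 are mutually adjacent (a clique of size 4), so at least 4 colors are needed.
4 colors suffice: 1=b, 2=d, 3=b, 4=a, 5=b, 6=a, 7=d, 8=b, 9=a, 10=c, 11=c. Each edge has distinct colors on its endpoints.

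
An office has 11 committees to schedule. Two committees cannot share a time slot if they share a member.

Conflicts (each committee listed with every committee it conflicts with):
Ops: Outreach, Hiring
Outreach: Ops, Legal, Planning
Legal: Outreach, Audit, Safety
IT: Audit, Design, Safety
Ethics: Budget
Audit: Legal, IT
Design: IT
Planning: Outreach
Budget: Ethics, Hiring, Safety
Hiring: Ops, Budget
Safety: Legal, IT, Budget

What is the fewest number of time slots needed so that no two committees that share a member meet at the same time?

2

IT and Design conflict, so at least 2 time slots are needed.
2 time slots suffice: time slot 1 → {Ops, Legal, IT, Planning, Budget}; time slot 2 → {Outreach, Ethics, Audit, Design, Hiring, Safety}. Every pair that conflicts lands in different time slots.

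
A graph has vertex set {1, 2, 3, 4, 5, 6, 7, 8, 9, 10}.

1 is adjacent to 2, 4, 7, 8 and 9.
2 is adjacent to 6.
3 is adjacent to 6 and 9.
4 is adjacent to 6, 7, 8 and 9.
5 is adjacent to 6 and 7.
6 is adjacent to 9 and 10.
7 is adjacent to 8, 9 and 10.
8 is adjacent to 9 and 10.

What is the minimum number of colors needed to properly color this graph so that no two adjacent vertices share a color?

5

1, 4, 7, 8, 9 form a clique, so at least 5 colors are needed.
One proper 5-coloring: 1=c, 2=a, 3=c, 4=d, 5=a, 6=b, 7=b, 8=e, 9=a, 10=a. Each edge has distinct colors on its endpoints.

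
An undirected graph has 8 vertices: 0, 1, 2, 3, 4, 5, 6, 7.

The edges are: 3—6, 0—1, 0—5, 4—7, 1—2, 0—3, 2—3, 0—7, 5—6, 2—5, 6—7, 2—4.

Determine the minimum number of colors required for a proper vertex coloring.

3

The cycle 2-4-7-0-1-2 has odd length 5, so it cannot be 2-colored; at least 3 colors are needed.
3 colors suffice: 0=a, 1=b, 2=a, 3=b, 4=c, 5=b, 6=a, 7=b. Every edge joins two different colors.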